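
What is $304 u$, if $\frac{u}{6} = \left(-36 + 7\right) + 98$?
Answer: $125856$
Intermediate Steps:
$u = 414$ ($u = 6 \left(\left(-36 + 7\right) + 98\right) = 6 \left(-29 + 98\right) = 6 \cdot 69 = 414$)
$304 u = 304 \cdot 414 = 125856$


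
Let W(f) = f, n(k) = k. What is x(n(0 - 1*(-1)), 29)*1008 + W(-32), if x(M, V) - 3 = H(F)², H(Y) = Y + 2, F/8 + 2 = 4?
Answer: 329584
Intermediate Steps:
F = 16 (F = -16 + 8*4 = -16 + 32 = 16)
H(Y) = 2 + Y
x(M, V) = 327 (x(M, V) = 3 + (2 + 16)² = 3 + 18² = 3 + 324 = 327)
x(n(0 - 1*(-1)), 29)*1008 + W(-32) = 327*1008 - 32 = 329616 - 32 = 329584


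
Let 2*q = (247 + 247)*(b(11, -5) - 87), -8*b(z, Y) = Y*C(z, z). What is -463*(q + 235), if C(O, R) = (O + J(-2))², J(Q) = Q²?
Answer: -49931309/8 ≈ -6.2414e+6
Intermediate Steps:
C(O, R) = (4 + O)² (C(O, R) = (O + (-2)²)² = (O + 4)² = (4 + O)²)
b(z, Y) = -Y*(4 + z)²/8
q = 105963/8 (q = ((247 + 247)*(-⅛*(-5)*(4 + 11)² - 87))/2 = (494*(-⅛*(-5)*15² - 87))/2 = (494*(-⅛*(-5)*225 - 87))/2 = (494*(1125/8 - 87))/2 = (494*(429/8))/2 = (½)*(105963/4) = 105963/8 ≈ 13245.)
-463*(q + 235) = -463*(105963/8 + 235) = -463*107843/8 = -49931309/8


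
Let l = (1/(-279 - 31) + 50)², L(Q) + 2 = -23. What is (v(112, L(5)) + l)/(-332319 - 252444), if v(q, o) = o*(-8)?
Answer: -86479667/18731908100 ≈ -0.0046167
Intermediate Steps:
L(Q) = -25 (L(Q) = -2 - 23 = -25)
v(q, o) = -8*o
l = 240219001/96100 (l = (1/(-310) + 50)² = (-1/310 + 50)² = (15499/310)² = 240219001/96100 ≈ 2499.7)
(v(112, L(5)) + l)/(-332319 - 252444) = (-8*(-25) + 240219001/96100)/(-332319 - 252444) = (200 + 240219001/96100)/(-584763) = (259439001/96100)*(-1/584763) = -86479667/18731908100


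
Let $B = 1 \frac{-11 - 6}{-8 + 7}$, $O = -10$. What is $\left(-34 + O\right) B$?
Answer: $-748$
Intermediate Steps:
$B = 17$ ($B = 1 \left(- \frac{17}{-1}\right) = 1 \left(\left(-17\right) \left(-1\right)\right) = 1 \cdot 17 = 17$)
$\left(-34 + O\right) B = \left(-34 - 10\right) 17 = \left(-44\right) 17 = -748$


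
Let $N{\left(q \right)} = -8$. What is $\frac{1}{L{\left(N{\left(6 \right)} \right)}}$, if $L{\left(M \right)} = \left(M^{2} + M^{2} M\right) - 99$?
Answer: $- \frac{1}{547} \approx -0.0018282$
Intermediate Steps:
$L{\left(M \right)} = -99 + M^{2} + M^{3}$ ($L{\left(M \right)} = \left(M^{2} + M^{3}\right) - 99 = -99 + M^{2} + M^{3}$)
$\frac{1}{L{\left(N{\left(6 \right)} \right)}} = \frac{1}{-99 + \left(-8\right)^{2} + \left(-8\right)^{3}} = \frac{1}{-99 + 64 - 512} = \frac{1}{-547} = - \frac{1}{547}$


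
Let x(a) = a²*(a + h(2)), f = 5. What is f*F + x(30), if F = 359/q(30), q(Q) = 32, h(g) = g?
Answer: 923395/32 ≈ 28856.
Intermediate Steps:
x(a) = a²*(2 + a) (x(a) = a²*(a + 2) = a²*(2 + a))
F = 359/32 ≈ 11.219
f*F + x(30) = 5*(359/32) + 30²*(2 + 30) = 1795/32 + 900*32 = 1795/32 + 28800 = 923395/32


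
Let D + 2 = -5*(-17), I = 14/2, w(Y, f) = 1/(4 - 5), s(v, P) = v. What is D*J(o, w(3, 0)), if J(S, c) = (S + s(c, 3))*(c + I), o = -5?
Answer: -2988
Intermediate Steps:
w(Y, f) = -1 (w(Y, f) = 1/(-1) = -1)
I = 7 (I = 14*(1/2) = 7)
J(S, c) = (7 + c)*(S + c) (J(S, c) = (S + c)*(c + 7) = (S + c)*(7 + c) = (7 + c)*(S + c))
D = 83 (D = -2 - 5*(-17) = -2 + 85 = 83)
D*J(o, w(3, 0)) = 83*((-1)**2 + 7*(-5) + 7*(-1) - 5*(-1)) = 83*(1 - 35 - 7 + 5) = 83*(-36) = -2988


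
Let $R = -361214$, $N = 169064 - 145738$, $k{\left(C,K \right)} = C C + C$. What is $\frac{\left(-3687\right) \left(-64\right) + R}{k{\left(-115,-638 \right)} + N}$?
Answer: $- \frac{62623}{18218} \approx -3.4374$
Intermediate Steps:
$k{\left(C,K \right)} = C + C^{2}$ ($k{\left(C,K \right)} = C^{2} + C = C + C^{2}$)
$N = 23326$ ($N = 169064 - 145738 = 23326$)
$\frac{\left(-3687\right) \left(-64\right) + R}{k{\left(-115,-638 \right)} + N} = \frac{\left(-3687\right) \left(-64\right) - 361214}{- 115 \left(1 - 115\right) + 23326} = \frac{235968 - 361214}{\left(-115\right) \left(-114\right) + 23326} = - \frac{125246}{13110 + 23326} = - \frac{125246}{36436} = \left(-125246\right) \frac{1}{36436} = - \frac{62623}{18218}$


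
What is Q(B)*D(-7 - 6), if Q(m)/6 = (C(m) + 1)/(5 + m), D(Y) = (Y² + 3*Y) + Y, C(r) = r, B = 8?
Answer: 486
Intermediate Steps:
D(Y) = Y² + 4*Y
Q(m) = 6*(1 + m)/(5 + m) (Q(m) = 6*((m + 1)/(5 + m)) = 6*((1 + m)/(5 + m)) = 6*(1 + m)/(5 + m))
Q(B)*D(-7 - 6) = (6*(1 + 8)/(5 + 8))*((-7 - 6)*(4 + (-7 - 6))) = (6*9/13)*(-13*(4 - 13)) = (6*(1/13)*9)*(-13*(-9)) = (54/13)*117 = 486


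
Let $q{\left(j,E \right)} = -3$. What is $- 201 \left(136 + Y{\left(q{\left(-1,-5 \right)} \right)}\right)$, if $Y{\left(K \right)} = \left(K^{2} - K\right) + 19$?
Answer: $-33567$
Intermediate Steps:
$Y{\left(K \right)} = 19 + K^{2} - K$
$- 201 \left(136 + Y{\left(q{\left(-1,-5 \right)} \right)}\right) = - 201 \left(136 + \left(19 + \left(-3\right)^{2} - -3\right)\right) = - 201 \left(136 + \left(19 + 9 + 3\right)\right) = - 201 \left(136 + 31\right) = \left(-201\right) 167 = -33567$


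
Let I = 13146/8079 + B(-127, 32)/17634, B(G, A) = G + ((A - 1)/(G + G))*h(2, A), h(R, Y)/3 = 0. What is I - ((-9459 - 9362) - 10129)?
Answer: 1374865010077/47488362 ≈ 28952.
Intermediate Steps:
h(R, Y) = 0 (h(R, Y) = 3*0 = 0)
B(G, A) = G (B(G, A) = G + ((A - 1)/(G + G))*0 = G + ((-1 + A)/((2*G)))*0 = G + ((-1 + A)*(1/(2*G)))*0 = G + ((-1 + A)/(2*G))*0 = G + 0 = G)
I = 76930177/47488362 (I = 13146/8079 - 127/17634 = 13146*(1/8079) - 127*1/17634 = 4382/2693 - 127/17634 = 76930177/47488362 ≈ 1.6200)
I - ((-9459 - 9362) - 10129) = 76930177/47488362 - ((-9459 - 9362) - 10129) = 76930177/47488362 - (-18821 - 10129) = 76930177/47488362 - 1*(-28950) = 76930177/47488362 + 28950 = 1374865010077/47488362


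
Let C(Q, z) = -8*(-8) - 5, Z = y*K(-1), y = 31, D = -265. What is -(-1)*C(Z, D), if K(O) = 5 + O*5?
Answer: 59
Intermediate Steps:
K(O) = 5 + 5*O
Z = 0 (Z = 31*(5 + 5*(-1)) = 31*(5 - 5) = 31*0 = 0)
C(Q, z) = 59 (C(Q, z) = 64 - 5 = 59)
-(-1)*C(Z, D) = -(-1)*59 = -1*(-59) = 59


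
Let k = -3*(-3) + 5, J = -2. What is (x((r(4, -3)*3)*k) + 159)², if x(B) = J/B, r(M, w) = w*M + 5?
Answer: 546343876/21609 ≈ 25283.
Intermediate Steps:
r(M, w) = 5 + M*w (r(M, w) = M*w + 5 = 5 + M*w)
k = 14 (k = 9 + 5 = 14)
x(B) = -2/B
(x((r(4, -3)*3)*k) + 159)² = (-2*1/(42*(5 + 4*(-3))) + 159)² = (-2*1/(42*(5 - 12)) + 159)² = (-2/(-7*3*14) + 159)² = (-2/((-21*14)) + 159)² = (-2/(-294) + 159)² = (-2*(-1/294) + 159)² = (1/147 + 159)² = (23374/147)² = 546343876/21609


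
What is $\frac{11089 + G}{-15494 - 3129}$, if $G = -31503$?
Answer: $\frac{20414}{18623} \approx 1.0962$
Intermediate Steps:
$\frac{11089 + G}{-15494 - 3129} = \frac{11089 - 31503}{-15494 - 3129} = - \frac{20414}{-18623} = \left(-20414\right) \left(- \frac{1}{18623}\right) = \frac{20414}{18623}$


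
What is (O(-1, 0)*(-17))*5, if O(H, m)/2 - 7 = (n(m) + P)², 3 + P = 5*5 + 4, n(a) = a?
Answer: -116110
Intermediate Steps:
P = 26 (P = -3 + (5*5 + 4) = -3 + (25 + 4) = -3 + 29 = 26)
O(H, m) = 14 + 2*(26 + m)² (O(H, m) = 14 + 2*(m + 26)² = 14 + 2*(26 + m)²)
(O(-1, 0)*(-17))*5 = ((14 + 2*(26 + 0)²)*(-17))*5 = ((14 + 2*26²)*(-17))*5 = ((14 + 2*676)*(-17))*5 = ((14 + 1352)*(-17))*5 = (1366*(-17))*5 = -23222*5 = -116110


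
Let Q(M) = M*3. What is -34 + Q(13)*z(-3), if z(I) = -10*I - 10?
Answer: 746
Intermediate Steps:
z(I) = -10 - 10*I
Q(M) = 3*M
-34 + Q(13)*z(-3) = -34 + (3*13)*(-10 - 10*(-3)) = -34 + 39*(-10 + 30) = -34 + 39*20 = -34 + 780 = 746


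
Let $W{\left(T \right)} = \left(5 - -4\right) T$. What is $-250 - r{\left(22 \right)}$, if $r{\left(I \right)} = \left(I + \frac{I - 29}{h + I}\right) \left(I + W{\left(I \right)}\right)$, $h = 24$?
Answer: $- \frac{116300}{23} \approx -5056.5$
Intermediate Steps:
$W{\left(T \right)} = 9 T$ ($W{\left(T \right)} = \left(5 + 4\right) T = 9 T$)
$r{\left(I \right)} = 10 I \left(I + \frac{-29 + I}{24 + I}\right)$ ($r{\left(I \right)} = \left(I + \frac{I - 29}{24 + I}\right) \left(I + 9 I\right) = \left(I + \frac{-29 + I}{24 + I}\right) 10 I = 10 I \left(I + \frac{-29 + I}{24 + I}\right)$)
$-250 - r{\left(22 \right)} = -250 - 10 \cdot 22 \frac{1}{24 + 22} \left(-29 + 22^{2} + 25 \cdot 22\right) = -250 - 10 \cdot 22 \cdot \frac{1}{46} \left(-29 + 484 + 550\right) = -250 - 10 \cdot 22 \cdot \frac{1}{46} \cdot 1005 = -250 - \frac{110550}{23} = - \frac{116300}{23}$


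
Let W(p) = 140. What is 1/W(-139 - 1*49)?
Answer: 1/140 ≈ 0.0071429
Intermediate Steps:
1/W(-139 - 1*49) = 1/140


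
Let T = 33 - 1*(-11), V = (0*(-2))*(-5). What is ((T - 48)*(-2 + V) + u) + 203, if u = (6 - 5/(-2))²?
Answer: 1133/4 ≈ 283.25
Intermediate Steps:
V = 0 (V = 0*(-5) = 0)
T = 44 (T = 33 + 11 = 44)
u = 289/4 (u = (6 - 5*(-½))² = (6 + 5/2)² = (17/2)² = 289/4 ≈ 72.250)
((T - 48)*(-2 + V) + u) + 203 = ((44 - 48)*(-2 + 0) + 289/4) + 203 = (-4*(-2) + 289/4) + 203 = (8 + 289/4) + 203 = 321/4 + 203 = 1133/4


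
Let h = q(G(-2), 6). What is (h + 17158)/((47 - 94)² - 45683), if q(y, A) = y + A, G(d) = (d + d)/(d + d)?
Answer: -17165/43474 ≈ -0.39483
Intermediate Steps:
G(d) = 1 (G(d) = (2*d)/((2*d)) = (2*d)*(1/(2*d)) = 1)
q(y, A) = A + y
h = 7 (h = 6 + 1 = 7)
(h + 17158)/((47 - 94)² - 45683) = (7 + 17158)/((47 - 94)² - 45683) = 17165/((-47)² - 45683) = 17165/(2209 - 45683) = 17165/(-43474) = 17165*(-1/43474) = -17165/43474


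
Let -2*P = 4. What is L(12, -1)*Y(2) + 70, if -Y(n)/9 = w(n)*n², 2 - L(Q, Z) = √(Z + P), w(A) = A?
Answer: -74 + 72*I*√3 ≈ -74.0 + 124.71*I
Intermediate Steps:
P = -2 (P = -½*4 = -2)
L(Q, Z) = 2 - √(-2 + Z) (L(Q, Z) = 2 - √(Z - 2) = 2 - √(-2 + Z))
Y(n) = -9*n³ (Y(n) = -9*n*n² = -9*n³)
L(12, -1)*Y(2) + 70 = (2 - √(-2 - 1))*(-9*2³) + 70 = (2 - √(-3))*(-9*8) + 70 = (2 - I*√3)*(-72) + 70 = (-144 + 72*I*√3) + 70 = -74 + 72*I*√3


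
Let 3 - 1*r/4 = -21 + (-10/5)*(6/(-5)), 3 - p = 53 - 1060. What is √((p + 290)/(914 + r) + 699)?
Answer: √4380373949/2501 ≈ 26.463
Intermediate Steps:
p = 1010 (p = 3 - (53 - 1060) = 3 - 1*(-1007) = 3 + 1007 = 1010)
r = 432/5 (r = 12 - 4*(-21 + (-10/5)*(6/(-5))) = 12 - 4*(-21 + (-10*⅕)*(6*(-⅕))) = 12 - 4*(-21 - 2*(-6/5)) = 12 - 4*(-21 + 12/5) = 12 - 4*(-93/5) = 12 + 372/5 = 432/5 ≈ 86.400)
√((p + 290)/(914 + r) + 699) = √((1010 + 290)/(914 + 432/5) + 699) = √(1300/(5002/5) + 699) = √(1300*(5/5002) + 699) = √(3250/2501 + 699) = √(1751449/2501) = √4380373949/2501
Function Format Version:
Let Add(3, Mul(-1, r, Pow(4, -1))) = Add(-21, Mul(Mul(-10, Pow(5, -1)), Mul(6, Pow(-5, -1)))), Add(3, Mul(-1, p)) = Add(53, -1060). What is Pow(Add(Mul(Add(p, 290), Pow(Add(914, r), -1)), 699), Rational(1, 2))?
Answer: Mul(Rational(1, 2501), Pow(4380373949, Rational(1, 2))) ≈ 26.463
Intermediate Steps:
p = 1010 (p = Add(3, Mul(-1, Add(53, -1060))) = Add(3, Mul(-1, -1007)) = Add(3, 1007) = 1010)
r = Rational(432, 5) (r = Add(12, Mul(-4, Add(-21, Mul(Mul(-10, Pow(5, -1)), Mul(6, Pow(-5, -1)))))) = Add(12, Mul(-4, Add(-21, Mul(Mul(-10, Rational(1, 5)), Mul(6, Rational(-1, 5)))))) = Add(12, Mul(-4, Add(-21, Mul(-2, Rational(-6, 5))))) = Add(12, Mul(-4, Add(-21, Rational(12, 5)))) = Add(12, Mul(-4, Rational(-93, 5))) = Add(12, Rational(372, 5)) = Rational(432, 5) ≈ 86.400)
Pow(Add(Mul(Add(p, 290), Pow(Add(914, r), -1)), 699), Rational(1, 2)) = Pow(Add(Mul(Add(1010, 290), Pow(Add(914, Rational(432, 5)), -1)), 699), Rational(1, 2)) = Pow(Add(Mul(1300, Pow(Rational(5002, 5), -1)), 699), Rational(1, 2)) = Pow(Add(Mul(1300, Rational(5, 5002)), 699), Rational(1, 2)) = Pow(Add(Rational(3250, 2501), 699), Rational(1, 2)) = Pow(Rational(1751449, 2501), Rational(1, 2)) = Mul(Rational(1, 2501), Pow(4380373949, Rational(1, 2)))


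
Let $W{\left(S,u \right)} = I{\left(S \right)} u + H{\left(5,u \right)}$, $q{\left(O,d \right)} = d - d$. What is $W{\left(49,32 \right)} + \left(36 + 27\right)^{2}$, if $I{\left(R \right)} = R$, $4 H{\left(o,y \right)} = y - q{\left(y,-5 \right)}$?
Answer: $5545$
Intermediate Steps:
$q{\left(O,d \right)} = 0$
$H{\left(o,y \right)} = \frac{y}{4}$ ($H{\left(o,y \right)} = \frac{y - 0}{4} = \frac{y + 0}{4} = \frac{y}{4}$)
$W{\left(S,u \right)} = \frac{u}{4} + S u$ ($W{\left(S,u \right)} = S u + \frac{u}{4} = \frac{u}{4} + S u$)
$W{\left(49,32 \right)} + \left(36 + 27\right)^{2} = 32 \left(\frac{1}{4} + 49\right) + \left(36 + 27\right)^{2} = 32 \cdot \frac{197}{4} + 63^{2} = 1576 + 3969 = 5545$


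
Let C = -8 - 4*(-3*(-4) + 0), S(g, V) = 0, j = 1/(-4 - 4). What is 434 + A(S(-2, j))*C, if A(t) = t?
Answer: 434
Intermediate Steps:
j = -⅛ (j = 1/(-8) = -⅛ ≈ -0.12500)
C = -56 (C = -8 - 4*(12 + 0) = -8 - 4*12 = -8 - 48 = -56)
434 + A(S(-2, j))*C = 434 + 0*(-56) = 434 + 0 = 434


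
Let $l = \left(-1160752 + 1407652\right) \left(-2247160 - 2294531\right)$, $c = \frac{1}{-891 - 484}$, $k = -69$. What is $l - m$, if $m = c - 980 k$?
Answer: $- \frac{1541847416339999}{1375} \approx -1.1213 \cdot 10^{12}$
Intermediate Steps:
$c = - \frac{1}{1375}$ ($c = \frac{1}{-1375} = - \frac{1}{1375} \approx -0.00072727$)
$l = -1121343507900$ ($l = 246900 \left(-4541691\right) = -1121343507900$)
$m = \frac{92977499}{1375}$ ($m = - \frac{1}{1375} - -67620 = - \frac{1}{1375} + 67620 = \frac{92977499}{1375} \approx 67620.0$)
$l - m = -1121343507900 - \frac{92977499}{1375} = - \frac{1541847416339999}{1375}$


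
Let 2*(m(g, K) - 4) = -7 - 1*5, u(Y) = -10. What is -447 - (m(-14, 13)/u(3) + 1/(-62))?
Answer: -138627/310 ≈ -447.18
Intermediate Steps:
m(g, K) = -2 (m(g, K) = 4 + (-7 - 1*5)/2 = 4 + (-7 - 5)/2 = 4 + (½)*(-12) = 4 - 6 = -2)
-447 - (m(-14, 13)/u(3) + 1/(-62)) = -447 - (-2/(-10) + 1/(-62)) = -447 - (-2*(-⅒) + 1*(-1/62)) = -447 - (⅕ - 1/62) = -447 - 1*57/310 = -447 - 57/310 = -138627/310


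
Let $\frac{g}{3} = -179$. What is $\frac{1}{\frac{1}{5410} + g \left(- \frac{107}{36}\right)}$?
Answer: $\frac{32460}{51808871} \approx 0.00062653$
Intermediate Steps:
$g = -537$ ($g = 3 \left(-179\right) = -537$)
$\frac{1}{\frac{1}{5410} + g \left(- \frac{107}{36}\right)} = \frac{1}{\frac{1}{5410} - 537 \left(- \frac{107}{36}\right)} = \frac{1}{\frac{1}{5410} - 537 \left(\left(-107\right) \frac{1}{36}\right)} = \frac{1}{\frac{1}{5410} - - \frac{19153}{12}} = \frac{1}{\frac{1}{5410} + \frac{19153}{12}} = \frac{1}{\frac{51808871}{32460}} = \frac{32460}{51808871}$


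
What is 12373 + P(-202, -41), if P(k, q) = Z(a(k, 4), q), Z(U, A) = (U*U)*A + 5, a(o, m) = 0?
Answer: 12378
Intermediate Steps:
Z(U, A) = 5 + A*U**2 (Z(U, A) = U**2*A + 5 = A*U**2 + 5 = 5 + A*U**2)
P(k, q) = 5 (P(k, q) = 5 + q*0**2 = 5 + q*0 = 5 + 0 = 5)
12373 + P(-202, -41) = 12373 + 5 = 12378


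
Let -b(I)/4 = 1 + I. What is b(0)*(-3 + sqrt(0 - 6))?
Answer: 12 - 4*I*sqrt(6) ≈ 12.0 - 9.798*I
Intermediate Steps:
b(I) = -4 - 4*I (b(I) = -4*(1 + I) = -4 - 4*I)
b(0)*(-3 + sqrt(0 - 6)) = (-4 - 4*0)*(-3 + sqrt(0 - 6)) = (-4 + 0)*(-3 + sqrt(-6)) = -4*(-3 + I*sqrt(6)) = 12 - 4*I*sqrt(6)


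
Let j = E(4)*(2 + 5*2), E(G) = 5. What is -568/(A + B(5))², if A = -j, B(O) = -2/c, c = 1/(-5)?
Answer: -142/625 ≈ -0.22720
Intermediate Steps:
c = -⅕ ≈ -0.20000
j = 60 (j = 5*(2 + 5*2) = 5*(2 + 10) = 5*12 = 60)
B(O) = 10 (B(O) = -2/(-⅕) = -2*(-5) = 10)
A = -60 (A = -1*60 = -60)
-568/(A + B(5))² = -568/(-60 + 10)² = -568/((-50)²) = -568/2500 = -568*1/2500 = -142/625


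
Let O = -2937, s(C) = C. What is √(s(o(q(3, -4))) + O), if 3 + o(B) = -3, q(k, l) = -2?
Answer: 3*I*√327 ≈ 54.249*I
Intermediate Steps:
o(B) = -6 (o(B) = -3 - 3 = -6)
√(s(o(q(3, -4))) + O) = √(-6 - 2937) = √(-2943) = 3*I*√327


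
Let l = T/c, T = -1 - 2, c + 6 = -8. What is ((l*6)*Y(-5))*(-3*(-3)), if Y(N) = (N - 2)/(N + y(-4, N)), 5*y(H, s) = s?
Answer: 27/2 ≈ 13.500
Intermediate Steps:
c = -14 (c = -6 - 8 = -14)
y(H, s) = s/5
T = -3
Y(N) = 5*(-2 + N)/(6*N) (Y(N) = (N - 2)/(N + N/5) = (-2 + N)/((6*N/5)) = (-2 + N)*(5/(6*N)) = 5*(-2 + N)/(6*N))
l = 3/14 (l = -3/(-14) = -3*(-1/14) = 3/14 ≈ 0.21429)
((l*6)*Y(-5))*(-3*(-3)) = (((3/14)*6)*((5/6)*(-2 - 5)/(-5)))*(-3*(-3)) = (9*((5/6)*(-1/5)*(-7))/7)*9 = ((9/7)*(7/6))*9 = (3/2)*9 = 27/2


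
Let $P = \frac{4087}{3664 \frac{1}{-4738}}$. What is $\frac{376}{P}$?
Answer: $- \frac{688832}{9682103} \approx -0.071145$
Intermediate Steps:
$P = - \frac{9682103}{1832}$ ($P = \frac{4087}{3664 \left(- \frac{1}{4738}\right)} = \frac{4087}{- \frac{1832}{2369}} = 4087 \left(- \frac{2369}{1832}\right) = - \frac{9682103}{1832} \approx -5285.0$)
$\frac{376}{P} = \frac{376}{- \frac{9682103}{1832}} = 376 \left(- \frac{1832}{9682103}\right) = - \frac{688832}{9682103}$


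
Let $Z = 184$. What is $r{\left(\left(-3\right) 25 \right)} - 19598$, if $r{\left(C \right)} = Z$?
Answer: $-19414$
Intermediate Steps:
$r{\left(C \right)} = 184$
$r{\left(\left(-3\right) 25 \right)} - 19598 = 184 - 19598 = -19414$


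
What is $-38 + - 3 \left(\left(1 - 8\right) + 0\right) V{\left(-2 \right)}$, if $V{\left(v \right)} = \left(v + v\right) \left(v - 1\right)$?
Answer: $214$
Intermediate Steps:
$V{\left(v \right)} = 2 v \left(-1 + v\right)$
$-38 + - 3 \left(\left(1 - 8\right) + 0\right) V{\left(-2 \right)} = -38 + - 3 \left(\left(1 - 8\right) + 0\right) 2 \left(-2\right) \left(-1 - 2\right) = -38 + - 3 \left(\left(1 - 8\right) + 0\right) 2 \left(-2\right) \left(-3\right) = -38 + - 3 \left(-7 + 0\right) 12 = -38 + \left(-3\right) \left(-7\right) 12 = -38 + 21 \cdot 12 = -38 + 252 = 214$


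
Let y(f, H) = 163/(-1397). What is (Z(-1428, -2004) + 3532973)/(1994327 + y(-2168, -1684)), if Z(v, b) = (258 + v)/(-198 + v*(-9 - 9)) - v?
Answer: 22424743187/12653422396 ≈ 1.7722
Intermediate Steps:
y(f, H) = -163/1397 (y(f, H) = 163*(-1/1397) = -163/1397)
Z(v, b) = -v + (258 + v)/(-198 - 18*v) (Z(v, b) = (258 + v)/(-198 + v*(-18)) - v = (258 + v)/(-198 - 18*v) - v = -v + (258 + v)/(-198 - 18*v))
(Z(-1428, -2004) + 3532973)/(1994327 + y(-2168, -1684)) = ((-258 - 199*(-1428) - 18*(-1428)**2)/(18*(11 - 1428)) + 3532973)/(1994327 - 163/1397) = ((1/18)*(-258 + 284172 - 18*2039184)/(-1417) + 3532973)/(2786074656/1397) = ((1/18)*(-1/1417)*(-258 + 284172 - 36705312) + 3532973)*(1397/2786074656) = ((1/18)*(-1/1417)*(-36421398) + 3532973)*(1397/2786074656) = (155647/109 + 3532973)*(1397/2786074656) = (385249704/109)*(1397/2786074656) = 22424743187/12653422396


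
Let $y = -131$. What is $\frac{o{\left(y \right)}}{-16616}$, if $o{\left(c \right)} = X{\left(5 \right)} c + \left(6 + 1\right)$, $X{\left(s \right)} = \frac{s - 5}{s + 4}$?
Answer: $- \frac{7}{16616} \approx -0.00042128$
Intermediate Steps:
$X{\left(s \right)} = \frac{-5 + s}{4 + s}$
$o{\left(c \right)} = 7$ ($o{\left(c \right)} = \frac{-5 + 5}{4 + 5} c + \left(6 + 1\right) = \frac{1}{9} \cdot 0 c + 7 = 0 c + 7 = 0 + 7 = 7$)
$\frac{o{\left(y \right)}}{-16616} = \frac{7}{-16616} = 7 \left(- \frac{1}{16616}\right) = - \frac{7}{16616}$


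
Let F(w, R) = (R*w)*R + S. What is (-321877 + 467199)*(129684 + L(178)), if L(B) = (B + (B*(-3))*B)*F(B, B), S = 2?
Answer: -77756845457242464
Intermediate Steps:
F(w, R) = 2 + w*R² (F(w, R) = (R*w)*R + 2 = w*R² + 2 = 2 + w*R²)
L(B) = (2 + B³)*(B - 3*B²) (L(B) = (B + (B*(-3))*B)*(2 + B*B²) = (B + (-3*B)*B)*(2 + B³) = (B - 3*B²)*(2 + B³) = (2 + B³)*(B - 3*B²))
(-321877 + 467199)*(129684 + L(178)) = (-321877 + 467199)*(129684 - 1*178*(-1 + 3*178)*(2 + 178³)) = 145322*(129684 - 1*178*(-1 + 534)*(2 + 5639752)) = 145322*(129684 - 1*178*533*5639754) = 145322*(129684 - 535066020996) = 145322*(-535065891312) = -77756845457242464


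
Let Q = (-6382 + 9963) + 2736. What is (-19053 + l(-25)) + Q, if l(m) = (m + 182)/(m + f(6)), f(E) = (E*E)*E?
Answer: -2432419/191 ≈ -12735.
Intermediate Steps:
f(E) = E³ (f(E) = E²*E = E³)
l(m) = (182 + m)/(216 + m) (l(m) = (m + 182)/(m + 6³) = (182 + m)/(m + 216) = (182 + m)/(216 + m))
Q = 6317 (Q = 3581 + 2736 = 6317)
(-19053 + l(-25)) + Q = (-19053 + (182 - 25)/(216 - 25)) + 6317 = (-19053 + 157/191) + 6317 = -3638966/191 + 6317 = -2432419/191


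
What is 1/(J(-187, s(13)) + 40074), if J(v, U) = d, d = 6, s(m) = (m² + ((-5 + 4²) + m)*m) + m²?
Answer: 1/40080 ≈ 2.4950e-5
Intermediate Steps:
s(m) = 2*m² + m*(11 + m) (s(m) = (m² + ((-5 + 16) + m)*m) + m² = (m² + (11 + m)*m) + m² = (m² + m*(11 + m)) + m² = 2*m² + m*(11 + m))
J(v, U) = 6
1/(J(-187, s(13)) + 40074) = 1/(6 + 40074) = 1/40080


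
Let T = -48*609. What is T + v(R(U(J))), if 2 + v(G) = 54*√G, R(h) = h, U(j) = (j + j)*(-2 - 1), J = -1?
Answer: -29234 + 54*√6 ≈ -29102.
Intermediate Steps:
U(j) = -6*j (U(j) = (2*j)*(-3) = -6*j)
v(G) = -2 + 54*√G
T = -29232
T + v(R(U(J))) = -29232 + (-2 + 54*√(-6*(-1))) = -29232 + (-2 + 54*√6) = -29234 + 54*√6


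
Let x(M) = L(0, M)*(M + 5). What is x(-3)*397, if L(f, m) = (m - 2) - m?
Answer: -1588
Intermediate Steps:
L(f, m) = -2 (L(f, m) = (-2 + m) - m = -2)
x(M) = -10 - 2*M (x(M) = -2*(M + 5) = -2*(5 + M) = -10 - 2*M)
x(-3)*397 = (-10 - 2*(-3))*397 = (-10 + 6)*397 = -4*397 = -1588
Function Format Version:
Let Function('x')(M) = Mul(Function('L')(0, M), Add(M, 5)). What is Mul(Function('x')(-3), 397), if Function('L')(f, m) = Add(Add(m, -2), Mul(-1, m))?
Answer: -1588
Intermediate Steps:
Function('L')(f, m) = -2 (Function('L')(f, m) = Add(Add(-2, m), Mul(-1, m)) = -2)
Function('x')(M) = Add(-10, Mul(-2, M)) (Function('x')(M) = Mul(-2, Add(M, 5)) = Mul(-2, Add(5, M)) = Add(-10, Mul(-2, M)))
Mul(Function('x')(-3), 397) = Mul(Add(-10, Mul(-2, -3)), 397) = Mul(Add(-10, 6), 397) = Mul(-4, 397) = -1588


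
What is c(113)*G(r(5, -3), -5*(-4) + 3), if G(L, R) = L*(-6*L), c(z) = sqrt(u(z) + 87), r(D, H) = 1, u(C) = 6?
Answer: -6*sqrt(93) ≈ -57.862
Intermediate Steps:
c(z) = sqrt(93) (c(z) = sqrt(6 + 87) = sqrt(93))
G(L, R) = -6*L**2
c(113)*G(r(5, -3), -5*(-4) + 3) = sqrt(93)*(-6*1**2) = sqrt(93)*(-6*1) = sqrt(93)*(-6) = -6*sqrt(93)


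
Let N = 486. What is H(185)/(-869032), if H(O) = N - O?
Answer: -301/869032 ≈ -0.00034636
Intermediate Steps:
H(O) = 486 - O
H(185)/(-869032) = (486 - 1*185)/(-869032) = (486 - 185)*(-1/869032) = 301*(-1/869032) = -301/869032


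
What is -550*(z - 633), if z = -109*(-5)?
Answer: 48400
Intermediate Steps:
z = 545
-550*(z - 633) = -550*(545 - 633) = -550*(-88) = 48400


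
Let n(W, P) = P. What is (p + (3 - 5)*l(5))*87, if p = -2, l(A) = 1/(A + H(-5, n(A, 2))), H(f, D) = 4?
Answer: -580/3 ≈ -193.33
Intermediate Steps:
l(A) = 1/(4 + A) (l(A) = 1/(A + 4) = 1/(4 + A))
(p + (3 - 5)*l(5))*87 = (-2 + (3 - 5)/(4 + 5))*87 = (-2 - 2/9)*87 = -20/9*87 = -580/3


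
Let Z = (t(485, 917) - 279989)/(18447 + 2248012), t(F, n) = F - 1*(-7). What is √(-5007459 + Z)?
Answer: I*√152204131890954158/174343 ≈ 2237.7*I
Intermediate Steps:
t(F, n) = 7 + F (t(F, n) = F + 7 = 7 + F)
Z = -279497/2266459 (Z = ((7 + 485) - 279989)/(18447 + 2248012) = (492 - 279989)/2266459 = -279497*1/2266459 = -279497/2266459 ≈ -0.12332)
√(-5007459 + Z) = √(-5007459 - 279497/2266459) = √(-11349200797178/2266459) = I*√152204131890954158/174343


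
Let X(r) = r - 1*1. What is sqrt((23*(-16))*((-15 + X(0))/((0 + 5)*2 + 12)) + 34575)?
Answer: sqrt(4215959)/11 ≈ 186.66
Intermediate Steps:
X(r) = -1 + r (X(r) = r - 1 = -1 + r)
sqrt((23*(-16))*((-15 + X(0))/((0 + 5)*2 + 12)) + 34575) = sqrt((23*(-16))*((-15 + (-1 + 0))/((0 + 5)*2 + 12)) + 34575) = sqrt(-368*(-15 - 1)/(5*2 + 12) + 34575) = sqrt(-(-5888)/(10 + 12) + 34575) = sqrt(-(-5888)/22 + 34575) = sqrt(-368*(-8/11) + 34575) = sqrt(2944/11 + 34575) = sqrt(383269/11) = sqrt(4215959)/11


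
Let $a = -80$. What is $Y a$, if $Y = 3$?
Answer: $-240$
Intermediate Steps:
$Y a = 3 \left(-80\right) = -240$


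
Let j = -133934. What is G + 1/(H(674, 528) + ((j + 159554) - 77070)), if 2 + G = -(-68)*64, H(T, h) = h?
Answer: 221510699/50922 ≈ 4350.0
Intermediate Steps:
G = 4350 (G = -2 - (-68)*64 = -2 - 34*(-2)*64 = -2 + 68*64 = -2 + 4352 = 4350)
G + 1/(H(674, 528) + ((j + 159554) - 77070)) = 4350 + 1/(528 + ((-133934 + 159554) - 77070)) = 4350 + 1/(528 + (25620 - 77070)) = 4350 + 1/(528 - 51450) = 4350 + 1/(-50922) = 4350 - 1/50922 = 221510699/50922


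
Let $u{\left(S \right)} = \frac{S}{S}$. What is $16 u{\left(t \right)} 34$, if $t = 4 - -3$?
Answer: $544$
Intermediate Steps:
$t = 7$ ($t = 4 + 3 = 7$)
$u{\left(S \right)} = 1$
$16 u{\left(t \right)} 34 = 16 \cdot 1 \cdot 34 = 16 \cdot 34 = 544$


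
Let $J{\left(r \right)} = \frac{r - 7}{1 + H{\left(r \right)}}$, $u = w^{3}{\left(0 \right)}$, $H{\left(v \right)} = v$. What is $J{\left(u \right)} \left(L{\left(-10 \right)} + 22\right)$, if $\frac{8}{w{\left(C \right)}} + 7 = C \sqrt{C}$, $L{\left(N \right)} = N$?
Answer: $\frac{34956}{169} \approx 206.84$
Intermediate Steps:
$w{\left(C \right)} = \frac{8}{-7 + C^{\frac{3}{2}}}$ ($w{\left(C \right)} = \frac{8}{-7 + C \sqrt{C}} = \frac{8}{-7 + C^{\frac{3}{2}}}$)
$u = - \frac{512}{343}$ ($u = \left(\frac{8}{-7 + 0^{\frac{3}{2}}}\right)^{3} = \left(\frac{8}{-7 + 0}\right)^{3} = \left(\frac{8}{-7}\right)^{3} = \left(8 \left(- \frac{1}{7}\right)\right)^{3} = \left(- \frac{8}{7}\right)^{3} = - \frac{512}{343} \approx -1.4927$)
$J{\left(r \right)} = \frac{-7 + r}{1 + r}$ ($J{\left(r \right)} = \frac{r - 7}{1 + r} = \frac{-7 + r}{1 + r}$)
$J{\left(u \right)} \left(L{\left(-10 \right)} + 22\right) = \frac{-7 - \frac{512}{343}}{1 - \frac{512}{343}} \left(-10 + 22\right) = \frac{1}{- \frac{169}{343}} \left(- \frac{2913}{343}\right) 12 = \left(- \frac{343}{169}\right) \left(- \frac{2913}{343}\right) 12 = \frac{2913}{169} \cdot 12 = \frac{34956}{169}$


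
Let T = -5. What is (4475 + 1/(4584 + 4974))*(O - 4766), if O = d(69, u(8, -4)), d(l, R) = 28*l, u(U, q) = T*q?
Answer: -60607996267/4779 ≈ -1.2682e+7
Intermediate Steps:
u(U, q) = -5*q
O = 1932 (O = 28*69 = 1932)
(4475 + 1/(4584 + 4974))*(O - 4766) = (4475 + 1/(4584 + 4974))*(1932 - 4766) = (4475 + 1/9558)*(-2834) = (42772051/9558)*(-2834) = -60607996267/4779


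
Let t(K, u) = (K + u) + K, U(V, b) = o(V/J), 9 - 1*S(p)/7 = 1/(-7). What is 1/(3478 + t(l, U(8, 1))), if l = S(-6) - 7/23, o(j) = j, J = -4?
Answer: 23/82878 ≈ 0.00027752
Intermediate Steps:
S(p) = 64 (S(p) = 63 - 7/(-7) = 63 - 7*(-⅐) = 63 + 1 = 64)
l = 1465/23 (l = 64 - 7/23 = 1465/23 ≈ 63.696)
U(V, b) = -V/4 (U(V, b) = V/(-4) = V*(-¼) = -V/4)
t(K, u) = u + 2*K
1/(3478 + t(l, U(8, 1))) = 1/(3478 + (-¼*8 + 2*(1465/23))) = 1/(3478 + (-2 + 2930/23)) = 1/(3478 + 2884/23) = 1/(82878/23) = 23/82878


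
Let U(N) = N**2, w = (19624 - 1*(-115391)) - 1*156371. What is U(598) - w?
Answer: 378960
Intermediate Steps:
w = -21356 (w = (19624 + 115391) - 156371 = 135015 - 156371 = -21356)
U(598) - w = 598**2 - 1*(-21356) = 357604 + 21356 = 378960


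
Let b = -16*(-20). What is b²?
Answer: 102400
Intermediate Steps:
b = 320
b² = 320² = 102400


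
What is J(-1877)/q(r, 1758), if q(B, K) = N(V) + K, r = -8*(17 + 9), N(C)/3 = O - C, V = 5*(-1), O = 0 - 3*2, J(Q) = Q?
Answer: -1877/1755 ≈ -1.0695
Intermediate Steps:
O = -6 (O = 0 - 6 = -6)
V = -5
N(C) = -18 - 3*C (N(C) = 3*(-6 - C) = -18 - 3*C)
r = -208 (r = -8*26 = -208)
q(B, K) = -3 + K (q(B, K) = (-18 - 3*(-5)) + K = (-18 + 15) + K = -3 + K)
J(-1877)/q(r, 1758) = -1877/(-3 + 1758) = -1877/1755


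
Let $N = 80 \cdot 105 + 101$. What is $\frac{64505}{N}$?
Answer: $\frac{64505}{8501} \approx 7.5879$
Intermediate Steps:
$N = 8501$ ($N = 8400 + 101 = 8501$)
$\frac{64505}{N} = \frac{64505}{8501}$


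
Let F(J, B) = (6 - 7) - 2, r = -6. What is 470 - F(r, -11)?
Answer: 473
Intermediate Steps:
F(J, B) = -3 (F(J, B) = -1 - 2 = -3)
470 - F(r, -11) = 470 - 1*(-3) = 470 + 3 = 473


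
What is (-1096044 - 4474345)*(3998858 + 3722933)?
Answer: -43013379646699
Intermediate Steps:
(-1096044 - 4474345)*(3998858 + 3722933) = -5570389*7721791 = -43013379646699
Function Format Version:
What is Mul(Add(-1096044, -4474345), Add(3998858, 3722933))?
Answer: -43013379646699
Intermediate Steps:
Mul(Add(-1096044, -4474345), Add(3998858, 3722933)) = Mul(-5570389, 7721791) = -43013379646699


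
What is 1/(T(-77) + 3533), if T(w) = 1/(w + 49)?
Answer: 28/98923 ≈ 0.00028305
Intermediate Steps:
T(w) = 1/(49 + w)
1/(T(-77) + 3533) = 1/(1/(49 - 77) + 3533) = 1/(1/(-28) + 3533) = 1/(-1/28 + 3533) = 1/(98923/28) = 28/98923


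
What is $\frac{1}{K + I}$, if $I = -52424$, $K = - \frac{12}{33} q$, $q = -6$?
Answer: $- \frac{11}{576640} \approx -1.9076 \cdot 10^{-5}$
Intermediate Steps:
$K = \frac{24}{11}$ ($K = - \frac{12}{33} \left(-6\right) = \left(-12\right) \frac{1}{33} \left(-6\right) = \left(- \frac{4}{11}\right) \left(-6\right) = \frac{24}{11} \approx 2.1818$)
$\frac{1}{K + I} = \frac{1}{\frac{24}{11} - 52424} = \frac{1}{- \frac{576640}{11}} = - \frac{11}{576640}$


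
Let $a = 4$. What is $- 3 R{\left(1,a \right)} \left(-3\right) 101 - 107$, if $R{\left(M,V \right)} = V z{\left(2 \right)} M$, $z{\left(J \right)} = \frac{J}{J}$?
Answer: $3529$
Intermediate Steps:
$z{\left(J \right)} = 1$
$R{\left(M,V \right)} = M V$ ($R{\left(M,V \right)} = V 1 M = V M = M V$)
$- 3 R{\left(1,a \right)} \left(-3\right) 101 - 107 = - 3 \cdot 1 \cdot 4 \left(-3\right) 101 - 107 = \left(-3\right) 4 \left(-3\right) 101 - 107 = \left(-12\right) \left(-3\right) 101 - 107 = 36 \cdot 101 - 107 = 3636 - 107 = 3529$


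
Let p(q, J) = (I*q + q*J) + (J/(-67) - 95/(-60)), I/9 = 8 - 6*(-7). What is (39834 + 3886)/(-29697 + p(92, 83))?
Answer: 35150880/15548833 ≈ 2.2607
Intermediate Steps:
I = 450 (I = 9*(8 - 6*(-7)) = 9*(8 + 42) = 9*50 = 450)
p(q, J) = 19/12 + 450*q - J/67 + J*q (p(q, J) = (450*q + q*J) + (J/(-67) - 95/(-60)) = (450*q + J*q) + (J*(-1/67) - 95*(-1/60)) = (450*q + J*q) + (-J/67 + 19/12) = (450*q + J*q) + (19/12 - J/67) = 19/12 + 450*q - J/67 + J*q)
(39834 + 3886)/(-29697 + p(92, 83)) = (39834 + 3886)/(-29697 + (19/12 + 450*92 - 1/67*83 + 83*92)) = 43720/(-29697 + (19/12 + 41400 - 83/67 + 7636)) = 43720/(-29697 + 39425221/804) = 43720/(15548833/804) = 43720*(804/15548833) = 35150880/15548833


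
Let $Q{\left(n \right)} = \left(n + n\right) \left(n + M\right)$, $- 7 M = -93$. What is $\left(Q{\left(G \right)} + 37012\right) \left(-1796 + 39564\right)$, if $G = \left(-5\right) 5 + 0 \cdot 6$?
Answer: $\frac{9939933312}{7} \approx 1.42 \cdot 10^{9}$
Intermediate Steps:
$M = \frac{93}{7}$ ($M = \left(- \frac{1}{7}\right) \left(-93\right) = \frac{93}{7} \approx 13.286$)
$G = -25$ ($G = -25 + 0 = -25$)
$Q{\left(n \right)} = 2 n \left(\frac{93}{7} + n\right)$ ($Q{\left(n \right)} = \left(n + n\right) \left(n + \frac{93}{7}\right) = 2 n \left(\frac{93}{7} + n\right)$)
$\left(Q{\left(G \right)} + 37012\right) \left(-1796 + 39564\right) = \left(\frac{2}{7} \left(-25\right) \left(93 + 7 \left(-25\right)\right) + 37012\right) \left(-1796 + 39564\right) = \left(\frac{2}{7} \left(-25\right) \left(93 - 175\right) + 37012\right) 37768 = \left(\frac{2}{7} \left(-25\right) \left(-82\right) + 37012\right) 37768 = \left(\frac{4100}{7} + 37012\right) 37768 = \frac{263184}{7} \cdot 37768 = \frac{9939933312}{7}$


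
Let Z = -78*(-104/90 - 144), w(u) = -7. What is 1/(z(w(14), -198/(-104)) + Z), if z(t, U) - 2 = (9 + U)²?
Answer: 40560/464129183 ≈ 8.7389e-5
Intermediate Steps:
z(t, U) = 2 + (9 + U)²
Z = 169832/15 (Z = -78*(-104*1/90 - 144) = -78*(-52/45 - 144) = -78*(-6532/45) = 169832/15 ≈ 11322.)
1/(z(w(14), -198/(-104)) + Z) = 1/((2 + (9 - 198/(-104))²) + 169832/15) = 1/((2 + (9 - 198*(-1/104))²) + 169832/15) = 1/((2 + (9 + 99/52)²) + 169832/15) = 1/((2 + (567/52)²) + 169832/15) = 1/((2 + 321489/2704) + 169832/15) = 1/(326897/2704 + 169832/15) = 1/(464129183/40560) = 40560/464129183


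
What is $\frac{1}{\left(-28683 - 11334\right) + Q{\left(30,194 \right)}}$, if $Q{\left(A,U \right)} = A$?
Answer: $- \frac{1}{39987} \approx -2.5008 \cdot 10^{-5}$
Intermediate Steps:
$\frac{1}{\left(-28683 - 11334\right) + Q{\left(30,194 \right)}} = \frac{1}{\left(-28683 - 11334\right) + 30} = \frac{1}{-40017 + 30} = \frac{1}{-39987} = - \frac{1}{39987}$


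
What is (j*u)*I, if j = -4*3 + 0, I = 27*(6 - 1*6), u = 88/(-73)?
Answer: 0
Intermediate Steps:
u = -88/73 (u = 88*(-1/73) = -88/73 ≈ -1.2055)
I = 0 (I = 27*(6 - 6) = 27*0 = 0)
j = -12 (j = -12 + 0 = -12)
(j*u)*I = -12*(-88/73)*0 = (1056/73)*0 = 0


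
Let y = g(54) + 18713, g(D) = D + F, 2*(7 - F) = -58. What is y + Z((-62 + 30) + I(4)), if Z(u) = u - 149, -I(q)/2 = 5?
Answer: 18612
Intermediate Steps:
F = 36 (F = 7 - ½*(-58) = 7 + 29 = 36)
g(D) = 36 + D (g(D) = D + 36 = 36 + D)
I(q) = -10 (I(q) = -2*5 = -10)
Z(u) = -149 + u
y = 18803 (y = (36 + 54) + 18713 = 90 + 18713 = 18803)
y + Z((-62 + 30) + I(4)) = 18803 + (-149 + ((-62 + 30) - 10)) = 18803 + (-149 + (-32 - 10)) = 18803 + (-149 - 42) = 18803 - 191 = 18612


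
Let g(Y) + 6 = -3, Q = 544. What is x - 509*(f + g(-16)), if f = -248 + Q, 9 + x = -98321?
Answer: -244413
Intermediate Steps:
x = -98330 (x = -9 - 98321 = -98330)
g(Y) = -9 (g(Y) = -6 - 3 = -9)
f = 296 (f = -248 + 544 = 296)
x - 509*(f + g(-16)) = -98330 - 509*(296 - 9) = -98330 - 509*287 = -98330 - 146083 = -244413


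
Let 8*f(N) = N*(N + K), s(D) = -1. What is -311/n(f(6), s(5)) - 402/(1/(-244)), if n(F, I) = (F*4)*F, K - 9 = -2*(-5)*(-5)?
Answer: 1081418956/11025 ≈ 98088.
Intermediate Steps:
K = -41 (K = 9 - 2*(-5)*(-5) = 9 + 10*(-5) = 9 - 50 = -41)
f(N) = N*(-41 + N)/8 (f(N) = (N*(N - 41))/8 = (N*(-41 + N))/8 = N*(-41 + N)/8)
n(F, I) = 4*F**2 (n(F, I) = (4*F)*F = 4*F**2)
-311/n(f(6), s(5)) - 402/(1/(-244)) = -311*4/(9*(-41 + 6)**2) - 402/(1/(-244)) = -311/(4*((1/8)*6*(-35))**2) - 402/(-1/244) = -311/(4*(-105/4)**2) - 402*(-244) = -311/(4*(11025/16)) + 98088 = -311/11025/4 + 98088 = -311*4/11025 + 98088 = -1244/11025 + 98088 = 1081418956/11025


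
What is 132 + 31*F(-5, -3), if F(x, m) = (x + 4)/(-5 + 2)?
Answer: 427/3 ≈ 142.33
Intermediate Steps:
F(x, m) = -4/3 - x/3 (F(x, m) = (4 + x)/(-3) = (4 + x)*(-1/3) = -4/3 - x/3)
132 + 31*F(-5, -3) = 132 + 31*(-4/3 - 1/3*(-5)) = 132 + 31*(-4/3 + 5/3) = 132 + 31*(1/3) = 132 + 31/3 = 427/3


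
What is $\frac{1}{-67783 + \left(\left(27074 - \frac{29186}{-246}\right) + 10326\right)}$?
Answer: $- \frac{123}{3722516} \approx -3.3042 \cdot 10^{-5}$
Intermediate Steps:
$\frac{1}{-67783 + \left(\left(27074 - \frac{29186}{-246}\right) + 10326\right)} = \frac{1}{-67783 + \left(\left(27074 - - \frac{14593}{123}\right) + 10326\right)} = \frac{1}{-67783 + \left(\left(27074 + \frac{14593}{123}\right) + 10326\right)} = \frac{1}{-67783 + \left(\frac{3344695}{123} + 10326\right)} = \frac{1}{-67783 + \frac{4614793}{123}} = \frac{1}{- \frac{3722516}{123}} = - \frac{123}{3722516}$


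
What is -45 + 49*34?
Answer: 1621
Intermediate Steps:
-45 + 49*34 = -45 + 1666 = 1621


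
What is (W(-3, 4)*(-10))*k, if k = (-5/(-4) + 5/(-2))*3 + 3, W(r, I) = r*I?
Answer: -90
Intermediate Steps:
W(r, I) = I*r
k = -3/4 (k = (-5*(-1/4) + 5*(-1/2))*3 + 3 = (5/4 - 5/2)*3 + 3 = -5/4*3 + 3 = -15/4 + 3 = -3/4 ≈ -0.75000)
(W(-3, 4)*(-10))*k = ((4*(-3))*(-10))*(-3/4) = -12*(-10)*(-3/4) = 120*(-3/4) = -90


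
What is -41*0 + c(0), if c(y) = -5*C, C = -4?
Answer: 20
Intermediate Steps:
c(y) = 20 (c(y) = -5*(-4) = 20)
-41*0 + c(0) = -41*0 + 20 = 0 + 20 = 20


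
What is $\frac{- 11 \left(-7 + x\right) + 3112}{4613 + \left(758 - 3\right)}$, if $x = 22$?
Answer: $\frac{2947}{5368} \approx 0.54899$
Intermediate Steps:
$\frac{- 11 \left(-7 + x\right) + 3112}{4613 + \left(758 - 3\right)} = \frac{- 11 \left(-7 + 22\right) + 3112}{4613 + \left(758 - 3\right)} = \frac{\left(-11\right) 15 + 3112}{4613 + 755} = \frac{-165 + 3112}{5368} = 2947 \cdot \frac{1}{5368} = \frac{2947}{5368}$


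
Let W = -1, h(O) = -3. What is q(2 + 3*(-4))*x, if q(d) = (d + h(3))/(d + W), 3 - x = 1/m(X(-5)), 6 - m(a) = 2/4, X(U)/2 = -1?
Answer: 403/121 ≈ 3.3306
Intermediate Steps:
X(U) = -2 (X(U) = 2*(-1) = -2)
m(a) = 11/2 (m(a) = 6 - 2/4 = 6 - 1*1/2 = 6 - 1/2 = 11/2)
x = 31/11 (x = 3 - 1/11/2 = 3 - 2/11 = 31/11 ≈ 2.8182)
q(d) = (-3 + d)/(-1 + d) (q(d) = (d - 3)/(d - 1) = (-3 + d)/(-1 + d))
q(2 + 3*(-4))*x = ((-3 + (2 + 3*(-4)))/(-1 + (2 + 3*(-4))))*(31/11) = ((-3 + (2 - 12))/(-1 + (2 - 12)))*(31/11) = ((-3 - 10)/(-1 - 10))*(31/11) = (-13/(-11))*(31/11) = -1/11*(-13)*(31/11) = (13/11)*(31/11) = 403/121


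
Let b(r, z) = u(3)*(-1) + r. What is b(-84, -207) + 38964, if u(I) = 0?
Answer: 38880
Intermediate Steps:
b(r, z) = r (b(r, z) = 0*(-1) + r = 0 + r = r)
b(-84, -207) + 38964 = -84 + 38964 = 38880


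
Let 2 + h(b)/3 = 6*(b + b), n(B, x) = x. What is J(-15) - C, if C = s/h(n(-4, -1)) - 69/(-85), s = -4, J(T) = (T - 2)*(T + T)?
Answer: 908731/1785 ≈ 509.09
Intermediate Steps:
J(T) = 2*T*(-2 + T) (J(T) = (-2 + T)*(2*T) = 2*T*(-2 + T))
h(b) = -6 + 36*b (h(b) = -6 + 3*(6*(b + b)) = -6 + 3*(6*(2*b)) = -6 + 3*(12*b) = -6 + 36*b)
C = 1619/1785 (C = -4/(-6 + 36*(-1)) - 69/(-85) = -4/(-6 - 36) - 69*(-1/85) = -4/(-42) + 69/85 = -4*(-1/42) + 69/85 = 2/21 + 69/85 = 1619/1785 ≈ 0.90700)
J(-15) - C = 2*(-15)*(-2 - 15) - 1*1619/1785 = 2*(-15)*(-17) - 1619/1785 = 510 - 1619/1785 = 908731/1785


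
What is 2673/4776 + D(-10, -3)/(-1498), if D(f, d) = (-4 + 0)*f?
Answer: 635519/1192408 ≈ 0.53297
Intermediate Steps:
D(f, d) = -4*f
2673/4776 + D(-10, -3)/(-1498) = 2673/4776 - 4*(-10)/(-1498) = 2673*(1/4776) + 40*(-1/1498) = 891/1592 - 20/749 = 635519/1192408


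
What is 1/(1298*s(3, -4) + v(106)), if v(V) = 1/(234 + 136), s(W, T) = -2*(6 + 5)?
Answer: -370/10565719 ≈ -3.5019e-5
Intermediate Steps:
s(W, T) = -22 (s(W, T) = -2*11 = -22)
v(V) = 1/370
1/(1298*s(3, -4) + v(106)) = 1/(1298*(-22) + 1/370) = 1/(-28556 + 1/370) = 1/(-10565719/370) = -370/10565719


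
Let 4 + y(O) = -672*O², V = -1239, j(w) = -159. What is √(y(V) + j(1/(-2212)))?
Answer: 5*I*√41264059 ≈ 32119.0*I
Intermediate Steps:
y(O) = -4 - 672*O²
√(y(V) + j(1/(-2212))) = √((-4 - 672*(-1239)²) - 159) = √((-4 - 672*1535121) - 159) = √((-4 - 1031601312) - 159) = √(-1031601316 - 159) = √(-1031601475) = 5*I*√41264059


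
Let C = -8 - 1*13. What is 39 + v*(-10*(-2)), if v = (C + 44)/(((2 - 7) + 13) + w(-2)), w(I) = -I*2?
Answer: 232/3 ≈ 77.333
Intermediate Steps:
w(I) = -2*I
C = -21 (C = -8 - 13 = -21)
v = 23/12 (v = (-21 + 44)/(((2 - 7) + 13) - 2*(-2)) = 23/((-5 + 13) + 4) = 23/(8 + 4) = 23/12 ≈ 1.9167)
39 + v*(-10*(-2)) = 39 + 23*(-10*(-2))/12 = 39 + (23/12)*20 = 39 + 115/3 = 232/3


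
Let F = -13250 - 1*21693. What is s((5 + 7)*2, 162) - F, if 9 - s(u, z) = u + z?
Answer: 34766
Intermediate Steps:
F = -34943 (F = -13250 - 21693 = -34943)
s(u, z) = 9 - u - z (s(u, z) = 9 - (u + z) = 9 + (-u - z) = 9 - u - z)
s((5 + 7)*2, 162) - F = (9 - (5 + 7)*2 - 1*162) - 1*(-34943) = (9 - 12*2 - 162) + 34943 = (9 - 1*24 - 162) + 34943 = (9 - 24 - 162) + 34943 = -177 + 34943 = 34766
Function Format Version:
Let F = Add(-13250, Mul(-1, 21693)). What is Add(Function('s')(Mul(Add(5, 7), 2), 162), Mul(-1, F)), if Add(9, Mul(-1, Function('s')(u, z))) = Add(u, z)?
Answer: 34766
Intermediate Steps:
F = -34943 (F = Add(-13250, -21693) = -34943)
Function('s')(u, z) = Add(9, Mul(-1, u), Mul(-1, z)) (Function('s')(u, z) = Add(9, Mul(-1, Add(u, z))) = Add(9, Add(Mul(-1, u), Mul(-1, z))) = Add(9, Mul(-1, u), Mul(-1, z)))
Add(Function('s')(Mul(Add(5, 7), 2), 162), Mul(-1, F)) = Add(Add(9, Mul(-1, Mul(Add(5, 7), 2)), Mul(-1, 162)), Mul(-1, -34943)) = Add(Add(9, Mul(-1, Mul(12, 2)), -162), 34943) = Add(Add(9, Mul(-1, 24), -162), 34943) = Add(Add(9, -24, -162), 34943) = Add(-177, 34943) = 34766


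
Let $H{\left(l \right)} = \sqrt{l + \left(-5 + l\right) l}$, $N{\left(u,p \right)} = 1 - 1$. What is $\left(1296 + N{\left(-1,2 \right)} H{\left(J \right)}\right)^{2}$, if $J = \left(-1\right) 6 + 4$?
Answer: $1679616$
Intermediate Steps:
$J = -2$ ($J = -6 + 4 = -2$)
$N{\left(u,p \right)} = 0$ ($N{\left(u,p \right)} = 1 - 1 = 0$)
$H{\left(l \right)} = \sqrt{l + l \left(-5 + l\right)}$
$\left(1296 + N{\left(-1,2 \right)} H{\left(J \right)}\right)^{2} = \left(1296 + 0 \sqrt{- 2 \left(-4 - 2\right)}\right)^{2} = \left(1296 + 0 \sqrt{\left(-2\right) \left(-6\right)}\right)^{2} = \left(1296 + 0 \sqrt{12}\right)^{2} = \left(1296 + 0 \cdot 2 \sqrt{3}\right)^{2} = \left(1296 + 0\right)^{2} = 1296^{2} = 1679616$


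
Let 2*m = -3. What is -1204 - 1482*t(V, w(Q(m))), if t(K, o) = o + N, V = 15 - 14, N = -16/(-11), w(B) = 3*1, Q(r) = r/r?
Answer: -85862/11 ≈ -7805.6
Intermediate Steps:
m = -3/2 (m = (1/2)*(-3) = -3/2 ≈ -1.5000)
Q(r) = 1
w(B) = 3
N = 16/11 (N = -16*(-1/11) = 16/11 ≈ 1.4545)
V = 1
t(K, o) = 16/11 + o (t(K, o) = o + 16/11 = 16/11 + o)
-1204 - 1482*t(V, w(Q(m))) = -1204 - 1482*(16/11 + 3) = -1204 - 1482*49/11 = -1204 - 72618/11 = -85862/11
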